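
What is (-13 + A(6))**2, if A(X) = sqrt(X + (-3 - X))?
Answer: (13 - I*sqrt(3))**2 ≈ 166.0 - 45.033*I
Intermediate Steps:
A(X) = I*sqrt(3) (A(X) = sqrt(-3) = I*sqrt(3))
(-13 + A(6))**2 = (-13 + I*sqrt(3))**2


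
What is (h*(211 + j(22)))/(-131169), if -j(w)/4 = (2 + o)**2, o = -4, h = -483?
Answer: 1365/1901 ≈ 0.71804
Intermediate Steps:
j(w) = -16 (j(w) = -4*(2 - 4)**2 = -4*(-2)**2 = -4*4 = -16)
(h*(211 + j(22)))/(-131169) = -483*(211 - 16)/(-131169) = -483*195*(-1/131169) = -94185*(-1/131169) = 1365/1901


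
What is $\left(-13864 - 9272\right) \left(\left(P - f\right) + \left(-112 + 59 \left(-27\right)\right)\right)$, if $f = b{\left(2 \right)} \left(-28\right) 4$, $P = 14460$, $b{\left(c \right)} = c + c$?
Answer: $-305464608$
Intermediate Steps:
$b{\left(c \right)} = 2 c$
$f = -448$ ($f = 2 \cdot 2 \left(-28\right) 4 = 4 \left(-28\right) 4 = \left(-112\right) 4 = -448$)
$\left(-13864 - 9272\right) \left(\left(P - f\right) + \left(-112 + 59 \left(-27\right)\right)\right) = \left(-13864 - 9272\right) \left(\left(14460 - -448\right) + \left(-112 + 59 \left(-27\right)\right)\right) = - 23136 \left(\left(14460 + 448\right) - 1705\right) = - 23136 \left(14908 - 1705\right) = \left(-23136\right) 13203 = -305464608$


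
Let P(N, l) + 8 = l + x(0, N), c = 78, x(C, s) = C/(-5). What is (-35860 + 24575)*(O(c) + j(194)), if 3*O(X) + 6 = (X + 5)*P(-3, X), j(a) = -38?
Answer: -64211650/3 ≈ -2.1404e+7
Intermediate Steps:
x(C, s) = -C/5 (x(C, s) = C*(-⅕) = -C/5)
P(N, l) = -8 + l (P(N, l) = -8 + (l - ⅕*0) = -8 + (l + 0) = -8 + l)
O(X) = -2 + (-8 + X)*(5 + X)/3 (O(X) = -2 + ((X + 5)*(-8 + X))/3 = -2 + ((5 + X)*(-8 + X))/3 = -2 + ((-8 + X)*(5 + X))/3 = -2 + (-8 + X)*(5 + X)/3)
(-35860 + 24575)*(O(c) + j(194)) = (-35860 + 24575)*((-46/3 - 1*78 + (⅓)*78²) - 38) = -11285*((-46/3 - 78 + (⅓)*6084) - 38) = -11285*((-46/3 - 78 + 2028) - 38) = -11285*(5804/3 - 38) = -11285*5690/3 = -64211650/3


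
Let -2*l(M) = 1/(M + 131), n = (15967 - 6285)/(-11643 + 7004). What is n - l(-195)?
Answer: -1243935/593792 ≈ -2.0949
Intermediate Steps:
n = -9682/4639 (n = 9682/(-4639) = 9682*(-1/4639) = -9682/4639 ≈ -2.0871)
l(M) = -1/(2*(131 + M)) (l(M) = -1/(2*(M + 131)) = -1/(2*(131 + M)))
n - l(-195) = -9682/4639 - (-1)/(262 + 2*(-195)) = -9682/4639 - (-1)/(262 - 390) = -9682/4639 - (-1)/(-128) = -9682/4639 - (-1)*(-1)/128 = -9682/4639 - 1*1/128 = -9682/4639 - 1/128 = -1243935/593792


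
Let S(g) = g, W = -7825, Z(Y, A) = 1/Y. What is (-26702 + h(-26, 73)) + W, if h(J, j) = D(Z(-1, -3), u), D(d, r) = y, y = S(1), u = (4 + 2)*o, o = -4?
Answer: -34526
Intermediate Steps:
u = -24 (u = (4 + 2)*(-4) = 6*(-4) = -24)
y = 1
D(d, r) = 1
h(J, j) = 1
(-26702 + h(-26, 73)) + W = (-26702 + 1) - 7825 = -26701 - 7825 = -34526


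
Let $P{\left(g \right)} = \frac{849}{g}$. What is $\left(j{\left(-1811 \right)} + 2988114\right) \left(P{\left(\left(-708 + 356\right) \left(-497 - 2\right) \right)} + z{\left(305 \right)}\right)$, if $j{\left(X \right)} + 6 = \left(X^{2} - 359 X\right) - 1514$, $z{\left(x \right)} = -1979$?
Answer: $- \frac{150263008801497}{10978} \approx -1.3688 \cdot 10^{10}$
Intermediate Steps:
$j{\left(X \right)} = -1520 + X^{2} - 359 X$ ($j{\left(X \right)} = -6 - \left(1514 - X^{2} + 359 X\right) = -1520 + X^{2} - 359 X$)
$\left(j{\left(-1811 \right)} + 2988114\right) \left(P{\left(\left(-708 + 356\right) \left(-497 - 2\right) \right)} + z{\left(305 \right)}\right) = \left(\left(-1520 + \left(-1811\right)^{2} - -650149\right) + 2988114\right) \left(\frac{849}{\left(-708 + 356\right) \left(-497 - 2\right)} - 1979\right) = \left(\left(-1520 + 3279721 + 650149\right) + 2988114\right) \left(\frac{849}{\left(-352\right) \left(-499\right)} - 1979\right) = \left(3928350 + 2988114\right) \left(\frac{849}{175648} - 1979\right) = 6916464 \left(849 \cdot \frac{1}{175648} - 1979\right) = 6916464 \left(\frac{849}{175648} - 1979\right) = 6916464 \left(- \frac{347606543}{175648}\right) = - \frac{150263008801497}{10978}$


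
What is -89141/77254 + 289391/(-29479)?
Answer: -24984399853/2277370666 ≈ -10.971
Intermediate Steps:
-89141/77254 + 289391/(-29479) = -89141*1/77254 + 289391*(-1/29479) = -89141/77254 - 289391/29479 = -24984399853/2277370666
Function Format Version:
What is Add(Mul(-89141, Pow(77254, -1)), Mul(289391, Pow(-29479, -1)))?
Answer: Rational(-24984399853, 2277370666) ≈ -10.971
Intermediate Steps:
Add(Mul(-89141, Pow(77254, -1)), Mul(289391, Pow(-29479, -1))) = Add(Mul(-89141, Rational(1, 77254)), Mul(289391, Rational(-1, 29479))) = Add(Rational(-89141, 77254), Rational(-289391, 29479)) = Rational(-24984399853, 2277370666)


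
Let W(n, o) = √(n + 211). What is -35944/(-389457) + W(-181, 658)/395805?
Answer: 35944/389457 + √30/395805 ≈ 0.092306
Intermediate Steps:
W(n, o) = √(211 + n)
-35944/(-389457) + W(-181, 658)/395805 = -35944/(-389457) + √(211 - 181)/395805 = -35944*(-1/389457) + √30*(1/395805) = 35944/389457 + √30/395805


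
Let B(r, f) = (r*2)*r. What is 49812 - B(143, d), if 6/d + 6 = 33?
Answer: 8914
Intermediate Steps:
d = 2/9 (d = 6/(-6 + 33) = 6/27 = 6*(1/27) = 2/9 ≈ 0.22222)
B(r, f) = 2*r² (B(r, f) = (2*r)*r = 2*r²)
49812 - B(143, d) = 49812 - 2*143² = 49812 - 2*20449 = 49812 - 1*40898 = 49812 - 40898 = 8914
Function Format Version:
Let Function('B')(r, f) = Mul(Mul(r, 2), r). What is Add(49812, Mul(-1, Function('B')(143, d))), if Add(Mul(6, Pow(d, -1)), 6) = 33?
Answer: 8914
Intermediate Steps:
d = Rational(2, 9) (d = Mul(6, Pow(Add(-6, 33), -1)) = Mul(6, Pow(27, -1)) = Mul(6, Rational(1, 27)) = Rational(2, 9) ≈ 0.22222)
Function('B')(r, f) = Mul(2, Pow(r, 2)) (Function('B')(r, f) = Mul(Mul(2, r), r) = Mul(2, Pow(r, 2)))
Add(49812, Mul(-1, Function('B')(143, d))) = Add(49812, Mul(-1, Mul(2, Pow(143, 2)))) = Add(49812, Mul(-1, Mul(2, 20449))) = Add(49812, Mul(-1, 40898)) = Add(49812, -40898) = 8914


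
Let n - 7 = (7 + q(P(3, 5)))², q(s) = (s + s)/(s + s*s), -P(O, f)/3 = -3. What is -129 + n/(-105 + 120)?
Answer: -46904/375 ≈ -125.08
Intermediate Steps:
P(O, f) = 9 (P(O, f) = -3*(-3) = 9)
q(s) = 2*s/(s + s²) (q(s) = (2*s)/(s + s²) = 2*s/(s + s²))
n = 1471/25 (n = 7 + (7 + 2/(1 + 9))² = 7 + (7 + 2/10)² = 7 + (7 + 2*(⅒))² = 7 + (7 + ⅕)² = 7 + (36/5)² = 7 + 1296/25 = 1471/25 ≈ 58.840)
-129 + n/(-105 + 120) = -129 + 1471/(25*(-105 + 120)) = -129 + (1471/25)/15 = -129 + (1471/25)*(1/15) = -129 + 1471/375 = -46904/375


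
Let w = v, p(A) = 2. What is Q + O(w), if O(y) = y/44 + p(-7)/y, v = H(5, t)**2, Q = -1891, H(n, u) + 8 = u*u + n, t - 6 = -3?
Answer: -374245/198 ≈ -1890.1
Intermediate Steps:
t = 3 (t = 6 - 3 = 3)
H(n, u) = -8 + n + u**2 (H(n, u) = -8 + (u*u + n) = -8 + (u**2 + n) = -8 + (n + u**2) = -8 + n + u**2)
v = 36 (v = (-8 + 5 + 3**2)**2 = (-8 + 5 + 9)**2 = 6**2 = 36)
w = 36
O(y) = 2/y + y/44 (O(y) = y/44 + 2/y = 2/y + y/44)
Q + O(w) = -1891 + (2/36 + (1/44)*36) = -1891 + (2*(1/36) + 9/11) = -1891 + (1/18 + 9/11) = -1891 + 173/198 = -374245/198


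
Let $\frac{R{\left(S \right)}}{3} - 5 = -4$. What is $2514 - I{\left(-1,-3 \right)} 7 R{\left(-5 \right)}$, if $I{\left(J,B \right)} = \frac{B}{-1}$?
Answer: $2451$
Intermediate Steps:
$R{\left(S \right)} = 3$ ($R{\left(S \right)} = 15 + 3 \left(-4\right) = 15 - 12 = 3$)
$I{\left(J,B \right)} = - B$ ($I{\left(J,B \right)} = B \left(-1\right) = - B$)
$2514 - I{\left(-1,-3 \right)} 7 R{\left(-5 \right)} = 2514 - \left(-1\right) \left(-3\right) 7 \cdot 3 = 2514 - 3 \cdot 7 \cdot 3 = 2514 - 21 \cdot 3 = 2514 - 63 = 2451$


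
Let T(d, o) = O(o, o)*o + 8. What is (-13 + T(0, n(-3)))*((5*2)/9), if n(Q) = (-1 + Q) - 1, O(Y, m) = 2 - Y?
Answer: -400/9 ≈ -44.444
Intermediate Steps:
n(Q) = -2 + Q
T(d, o) = 8 + o*(2 - o) (T(d, o) = (2 - o)*o + 8 = o*(2 - o) + 8 = 8 + o*(2 - o))
(-13 + T(0, n(-3)))*((5*2)/9) = (-13 + (8 - (-2 - 3)*(-2 + (-2 - 3))))*((5*2)/9) = (-13 + (8 - 1*(-5)*(-2 - 5)))*(10*(⅑)) = (-13 + (8 - 1*(-5)*(-7)))*(10/9) = (-13 + (8 - 35))*(10/9) = (-13 - 27)*(10/9) = -40*10/9 = -400/9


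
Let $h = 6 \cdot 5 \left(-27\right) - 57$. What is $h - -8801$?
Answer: $7934$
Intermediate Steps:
$h = -867$ ($h = 30 \left(-27\right) - 57 = -810 - 57 = -867$)
$h - -8801 = -867 - -8801 = -867 + 8801 = 7934$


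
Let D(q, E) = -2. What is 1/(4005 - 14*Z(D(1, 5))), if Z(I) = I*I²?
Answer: 1/4117 ≈ 0.00024290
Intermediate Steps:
Z(I) = I³
1/(4005 - 14*Z(D(1, 5))) = 1/(4005 - 14*(-2)³) = 1/(4005 - 14*(-8)) = 1/(4005 + 112) = 1/4117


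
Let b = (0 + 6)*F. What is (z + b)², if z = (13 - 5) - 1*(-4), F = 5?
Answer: 1764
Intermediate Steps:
z = 12 (z = 8 + 4 = 12)
b = 30 (b = (0 + 6)*5 = 6*5 = 30)
(z + b)² = (12 + 30)² = 42² = 1764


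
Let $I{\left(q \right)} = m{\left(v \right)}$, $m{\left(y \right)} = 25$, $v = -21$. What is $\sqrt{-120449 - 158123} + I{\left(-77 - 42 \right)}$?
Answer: $25 + 2 i \sqrt{69643} \approx 25.0 + 527.8 i$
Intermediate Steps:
$I{\left(q \right)} = 25$
$\sqrt{-120449 - 158123} + I{\left(-77 - 42 \right)} = \sqrt{-120449 - 158123} + 25 = \sqrt{-278572} + 25 = 2 i \sqrt{69643} + 25 = 25 + 2 i \sqrt{69643}$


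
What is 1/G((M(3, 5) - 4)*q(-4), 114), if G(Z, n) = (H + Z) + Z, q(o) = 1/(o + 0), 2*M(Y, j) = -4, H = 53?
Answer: 1/56 ≈ 0.017857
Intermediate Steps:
M(Y, j) = -2 (M(Y, j) = (1/2)*(-4) = -2)
q(o) = 1/o
G(Z, n) = 53 + 2*Z (G(Z, n) = (53 + Z) + Z = 53 + 2*Z)
1/G((M(3, 5) - 4)*q(-4), 114) = 1/(53 + 2*((-2 - 4)/(-4))) = 1/(53 + 2*(-6*(-1/4))) = 1/(53 + 2*(3/2)) = 1/(53 + 3) = 1/56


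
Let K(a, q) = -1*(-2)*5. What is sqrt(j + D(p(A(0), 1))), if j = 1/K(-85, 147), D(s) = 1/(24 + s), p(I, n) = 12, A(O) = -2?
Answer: sqrt(115)/30 ≈ 0.35746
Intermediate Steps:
K(a, q) = 10 (K(a, q) = 2*5 = 10)
j = 1/10 ≈ 0.10000
sqrt(j + D(p(A(0), 1))) = sqrt(1/10 + 1/(24 + 12)) = sqrt(1/10 + 1/36) = sqrt(23/180) = sqrt(115)/30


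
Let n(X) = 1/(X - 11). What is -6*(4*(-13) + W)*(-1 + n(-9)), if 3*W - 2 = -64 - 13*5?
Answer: -5943/10 ≈ -594.30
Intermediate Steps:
W = -127/3 (W = ⅔ + (-64 - 13*5)/3 = ⅔ + (-64 - 1*65)/3 = ⅔ + (-64 - 65)/3 = ⅔ + (⅓)*(-129) = ⅔ - 43 = -127/3 ≈ -42.333)
n(X) = 1/(-11 + X)
-6*(4*(-13) + W)*(-1 + n(-9)) = -6*(4*(-13) - 127/3)*(-1 + 1/(-11 - 9)) = -6*(-52 - 127/3)*(-1 + 1/(-20)) = -(-566)*(-1 - 1/20) = -(-566)*(-21)/20 = -6*1981/20 = -5943/10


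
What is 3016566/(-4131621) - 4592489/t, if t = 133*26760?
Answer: -366797823629/181540366280 ≈ -2.0205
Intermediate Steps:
t = 3559080
3016566/(-4131621) - 4592489/t = 3016566/(-4131621) - 4592489/3559080 = 3016566*(-1/4131621) - 4592489*1/3559080 = -335174/459069 - 4592489/3559080 = -366797823629/181540366280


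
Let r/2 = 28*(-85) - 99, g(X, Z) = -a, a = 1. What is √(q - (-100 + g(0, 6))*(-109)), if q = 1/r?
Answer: I*√270620644834/4958 ≈ 104.92*I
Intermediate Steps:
g(X, Z) = -1 (g(X, Z) = -1*1 = -1)
r = -4958 (r = 2*(28*(-85) - 99) = 2*(-2380 - 99) = 2*(-2479) = -4958)
q = -1/4958 (q = 1/(-4958) = -1/4958 ≈ -0.00020169)
√(q - (-100 + g(0, 6))*(-109)) = √(-1/4958 - (-100 - 1)*(-109)) = √(-1/4958 - (-101)*(-109)) = √(-1/4958 - 1*11009) = √(-1/4958 - 11009) = √(-54582623/4958) = I*√270620644834/4958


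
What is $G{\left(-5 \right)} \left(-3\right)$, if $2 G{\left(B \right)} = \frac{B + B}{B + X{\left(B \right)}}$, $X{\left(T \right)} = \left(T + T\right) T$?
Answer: $\frac{1}{3} \approx 0.33333$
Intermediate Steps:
$X{\left(T \right)} = 2 T^{2}$ ($X{\left(T \right)} = 2 T T = 2 T^{2}$)
$G{\left(B \right)} = \frac{B}{B + 2 B^{2}}$ ($G{\left(B \right)} = \frac{\left(B + B\right) \frac{1}{B + 2 B^{2}}}{2} = \frac{2 B \frac{1}{B + 2 B^{2}}}{2} = \frac{B}{B + 2 B^{2}}$)
$G{\left(-5 \right)} \left(-3\right) = \frac{1}{1 + 2 \left(-5\right)} \left(-3\right) = \frac{1}{1 - 10} \left(-3\right) = \frac{1}{-9} \left(-3\right) = \left(- \frac{1}{9}\right) \left(-3\right) = \frac{1}{3}$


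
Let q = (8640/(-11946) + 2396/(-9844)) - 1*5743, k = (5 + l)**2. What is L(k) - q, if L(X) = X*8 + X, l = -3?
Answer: 28320975378/4899851 ≈ 5780.0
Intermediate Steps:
k = 4 (k = (5 - 3)**2 = 2**2 = 4)
L(X) = 9*X (L(X) = 8*X + X = 9*X)
q = -28144580742/4899851 (q = (8640*(-1/11946) + 2396*(-1/9844)) - 5743 = (-1440/1991 - 599/2461) - 5743 = -4736449/4899851 - 5743 = -28144580742/4899851 ≈ -5744.0)
L(k) - q = 9*4 - 1*(-28144580742/4899851) = 36 + 28144580742/4899851 = 28320975378/4899851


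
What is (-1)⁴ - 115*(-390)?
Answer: 44851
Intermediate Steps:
(-1)⁴ - 115*(-390) = 1 + 44850 = 44851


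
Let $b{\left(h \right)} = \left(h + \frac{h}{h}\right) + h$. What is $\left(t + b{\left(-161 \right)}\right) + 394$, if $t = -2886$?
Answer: $-2813$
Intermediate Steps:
$b{\left(h \right)} = 1 + 2 h$ ($b{\left(h \right)} = \left(h + 1\right) + h = \left(1 + h\right) + h = 1 + 2 h$)
$\left(t + b{\left(-161 \right)}\right) + 394 = \left(-2886 + \left(1 + 2 \left(-161\right)\right)\right) + 394 = \left(-2886 + \left(1 - 322\right)\right) + 394 = \left(-2886 - 321\right) + 394 = -3207 + 394 = -2813$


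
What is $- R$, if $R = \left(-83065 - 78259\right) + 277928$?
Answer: $-116604$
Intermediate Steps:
$R = 116604$ ($R = -161324 + 277928 = 116604$)
$- R = \left(-1\right) 116604 = -116604$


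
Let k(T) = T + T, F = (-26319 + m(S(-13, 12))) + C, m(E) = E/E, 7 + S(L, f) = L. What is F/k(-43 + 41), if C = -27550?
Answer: 13467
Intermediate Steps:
S(L, f) = -7 + L
m(E) = 1
F = -53868 (F = (-26319 + 1) - 27550 = -26318 - 27550 = -53868)
k(T) = 2*T
F/k(-43 + 41) = -53868*1/(2*(-43 + 41)) = -53868/(2*(-2)) = -53868/(-4) = -53868*(-¼) = 13467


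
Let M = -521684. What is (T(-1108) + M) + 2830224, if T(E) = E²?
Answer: 3536204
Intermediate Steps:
(T(-1108) + M) + 2830224 = ((-1108)² - 521684) + 2830224 = (1227664 - 521684) + 2830224 = 705980 + 2830224 = 3536204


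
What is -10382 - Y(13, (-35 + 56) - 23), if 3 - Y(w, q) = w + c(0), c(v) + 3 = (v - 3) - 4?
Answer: -10382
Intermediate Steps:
c(v) = -10 + v (c(v) = -3 + ((v - 3) - 4) = -3 + ((-3 + v) - 4) = -3 + (-7 + v) = -10 + v)
Y(w, q) = 13 - w (Y(w, q) = 3 - (w + (-10 + 0)) = 3 - (w - 10) = 3 - (-10 + w) = 3 + (10 - w) = 13 - w)
-10382 - Y(13, (-35 + 56) - 23) = -10382 - (13 - 1*13) = -10382 - (13 - 13) = -10382 - 1*0 = -10382 + 0 = -10382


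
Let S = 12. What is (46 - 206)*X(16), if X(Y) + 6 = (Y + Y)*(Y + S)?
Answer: -142400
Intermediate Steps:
X(Y) = -6 + 2*Y*(12 + Y) (X(Y) = -6 + (Y + Y)*(Y + 12) = -6 + (2*Y)*(12 + Y) = -6 + 2*Y*(12 + Y))
(46 - 206)*X(16) = (46 - 206)*(-6 + 2*16² + 24*16) = -160*(-6 + 2*256 + 384) = -160*(-6 + 512 + 384) = -160*890 = -142400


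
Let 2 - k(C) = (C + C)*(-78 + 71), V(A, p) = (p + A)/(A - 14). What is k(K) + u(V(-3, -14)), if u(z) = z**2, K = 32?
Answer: 451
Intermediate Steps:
V(A, p) = (A + p)/(-14 + A)
k(C) = 2 + 14*C (k(C) = 2 - (C + C)*(-78 + 71) = 2 - 2*C*(-7) = 2 - (-14)*C = 2 + 14*C)
k(K) + u(V(-3, -14)) = (2 + 14*32) + ((-3 - 14)/(-14 - 3))**2 = (2 + 448) + (-17/(-17))**2 = 450 + (-1/17*(-17))**2 = 450 + 1**2 = 450 + 1 = 451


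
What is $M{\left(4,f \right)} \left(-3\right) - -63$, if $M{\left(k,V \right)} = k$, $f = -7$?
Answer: $51$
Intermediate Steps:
$M{\left(4,f \right)} \left(-3\right) - -63 = 4 \left(-3\right) - -63 = -12 + \left(-3 + 66\right) = -12 + 63 = 51$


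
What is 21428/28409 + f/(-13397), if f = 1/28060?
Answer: 8055209874551/10679506166380 ≈ 0.75427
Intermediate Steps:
f = 1/28060 ≈ 3.5638e-5
21428/28409 + f/(-13397) = 21428/28409 + (1/28060)/(-13397) = 21428*(1/28409) + (1/28060)*(-1/13397) = 21428/28409 - 1/375919820 = 8055209874551/10679506166380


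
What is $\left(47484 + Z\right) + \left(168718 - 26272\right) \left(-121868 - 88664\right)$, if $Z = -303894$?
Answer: $-29989697682$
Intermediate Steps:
$\left(47484 + Z\right) + \left(168718 - 26272\right) \left(-121868 - 88664\right) = \left(47484 - 303894\right) + \left(168718 - 26272\right) \left(-121868 - 88664\right) = -256410 + 142446 \left(-210532\right) = -256410 - 29989441272 = -29989697682$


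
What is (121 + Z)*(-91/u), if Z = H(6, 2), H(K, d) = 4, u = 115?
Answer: -2275/23 ≈ -98.913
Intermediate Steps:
Z = 4
(121 + Z)*(-91/u) = (121 + 4)*(-91/115) = 125*(-91*1/115) = 125*(-91/115) = -2275/23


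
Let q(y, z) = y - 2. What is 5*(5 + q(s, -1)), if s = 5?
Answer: 40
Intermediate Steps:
q(y, z) = -2 + y
5*(5 + q(s, -1)) = 5*(5 + (-2 + 5)) = 5*(5 + 3) = 5*8 = 40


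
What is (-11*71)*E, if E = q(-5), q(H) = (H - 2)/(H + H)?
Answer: -5467/10 ≈ -546.70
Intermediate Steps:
q(H) = (-2 + H)/(2*H) (q(H) = (-2 + H)/((2*H)) = (-2 + H)*(1/(2*H)) = (-2 + H)/(2*H))
E = 7/10 (E = (1/2)*(-2 - 5)/(-5) = (1/2)*(-1/5)*(-7) = 7/10 ≈ 0.70000)
(-11*71)*E = -11*71*(7/10) = -781*7/10 = -5467/10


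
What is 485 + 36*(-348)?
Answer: -12043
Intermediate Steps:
485 + 36*(-348) = 485 - 12528 = -12043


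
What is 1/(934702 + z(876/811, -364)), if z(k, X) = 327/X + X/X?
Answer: 364/340231565 ≈ 1.0699e-6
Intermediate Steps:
z(k, X) = 1 + 327/X (z(k, X) = 327/X + 1 = 1 + 327/X)
1/(934702 + z(876/811, -364)) = 1/(934702 + (327 - 364)/(-364)) = 1/(934702 - 1/364*(-37)) = 1/(934702 + 37/364) = 1/(340231565/364) = 364/340231565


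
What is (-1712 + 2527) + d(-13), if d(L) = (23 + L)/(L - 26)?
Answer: 31775/39 ≈ 814.74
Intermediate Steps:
d(L) = (23 + L)/(-26 + L)
(-1712 + 2527) + d(-13) = (-1712 + 2527) + (23 - 13)/(-26 - 13) = 815 + 10/(-39) = 815 - 1/39*10 = 815 - 10/39 = 31775/39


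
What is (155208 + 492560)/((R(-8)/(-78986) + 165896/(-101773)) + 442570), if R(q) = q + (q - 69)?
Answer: 5207175166358704/3557648773906709 ≈ 1.4637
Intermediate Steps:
R(q) = -69 + 2*q (R(q) = q + (-69 + q) = -69 + 2*q)
(155208 + 492560)/((R(-8)/(-78986) + 165896/(-101773)) + 442570) = (155208 + 492560)/(((-69 + 2*(-8))/(-78986) + 165896/(-101773)) + 442570) = 647768/(((-69 - 16)*(-1/78986) + 165896*(-1/101773)) + 442570) = 647768/((-85*(-1/78986) - 165896/101773) + 442570) = 647768/((85/78986 - 165896/101773) + 442570) = 647768/(-13094810751/8038642178 + 442570) = 647768/(3557648773906709/8038642178) = 647768*(8038642178/3557648773906709) = 5207175166358704/3557648773906709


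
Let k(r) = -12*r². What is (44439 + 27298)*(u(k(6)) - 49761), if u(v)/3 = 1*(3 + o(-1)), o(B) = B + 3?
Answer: -3568628802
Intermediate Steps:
o(B) = 3 + B
u(v) = 15 (u(v) = 3*(1*(3 + (3 - 1))) = 3*(1*(3 + 2)) = 3*(1*5) = 3*5 = 15)
(44439 + 27298)*(u(k(6)) - 49761) = (44439 + 27298)*(15 - 49761) = 71737*(-49746) = -3568628802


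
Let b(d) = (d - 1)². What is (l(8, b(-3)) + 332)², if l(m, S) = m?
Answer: 115600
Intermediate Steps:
b(d) = (-1 + d)²
(l(8, b(-3)) + 332)² = (8 + 332)² = 340² = 115600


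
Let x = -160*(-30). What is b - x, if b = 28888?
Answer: 24088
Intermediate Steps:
x = 4800
b - x = 28888 - 1*4800 = 28888 - 4800 = 24088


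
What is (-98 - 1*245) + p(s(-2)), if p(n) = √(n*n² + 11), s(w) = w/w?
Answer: -343 + 2*√3 ≈ -339.54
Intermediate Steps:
s(w) = 1
p(n) = √(11 + n³) (p(n) = √(n³ + 11) = √(11 + n³))
(-98 - 1*245) + p(s(-2)) = (-98 - 1*245) + √(11 + 1³) = (-98 - 245) + √(11 + 1) = -343 + √12 = -343 + 2*√3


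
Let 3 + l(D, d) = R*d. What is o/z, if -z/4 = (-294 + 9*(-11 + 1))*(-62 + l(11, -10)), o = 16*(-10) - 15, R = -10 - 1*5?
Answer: -35/26112 ≈ -0.0013404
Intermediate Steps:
R = -15 (R = -10 - 5 = -15)
o = -175 (o = -160 - 15 = -175)
l(D, d) = -3 - 15*d
z = 130560 (z = -4*(-294 + 9*(-11 + 1))*(-62 + (-3 - 15*(-10))) = -4*(-294 + 9*(-10))*(-62 + (-3 + 150)) = -4*(-294 - 90)*(-62 + 147) = -(-1536)*85 = -4*(-32640) = 130560)
o/z = -175/130560 = -175*1/130560 = -35/26112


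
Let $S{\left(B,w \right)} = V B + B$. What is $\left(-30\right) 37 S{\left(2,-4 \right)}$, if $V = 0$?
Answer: $-2220$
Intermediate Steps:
$S{\left(B,w \right)} = B$ ($S{\left(B,w \right)} = 0 B + B = 0 + B = B$)
$\left(-30\right) 37 S{\left(2,-4 \right)} = \left(-30\right) 37 \cdot 2 = \left(-1110\right) 2 = -2220$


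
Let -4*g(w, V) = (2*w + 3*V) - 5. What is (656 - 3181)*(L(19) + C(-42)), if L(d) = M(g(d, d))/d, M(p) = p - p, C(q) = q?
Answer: 106050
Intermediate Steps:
g(w, V) = 5/4 - 3*V/4 - w/2 (g(w, V) = -((2*w + 3*V) - 5)/4 = -(-5 + 2*w + 3*V)/4 = 5/4 - 3*V/4 - w/2)
M(p) = 0
L(d) = 0 (L(d) = 0/d = 0)
(656 - 3181)*(L(19) + C(-42)) = (656 - 3181)*(0 - 42) = -2525*(-42) = 106050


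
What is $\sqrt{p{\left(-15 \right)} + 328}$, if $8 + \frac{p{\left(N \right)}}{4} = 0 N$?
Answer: $2 \sqrt{74} \approx 17.205$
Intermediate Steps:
$p{\left(N \right)} = -32$ ($p{\left(N \right)} = -32 + 4 \cdot 0 N = -32 + 4 \cdot 0 = -32 + 0 = -32$)
$\sqrt{p{\left(-15 \right)} + 328} = \sqrt{-32 + 328} = \sqrt{296} = 2 \sqrt{74}$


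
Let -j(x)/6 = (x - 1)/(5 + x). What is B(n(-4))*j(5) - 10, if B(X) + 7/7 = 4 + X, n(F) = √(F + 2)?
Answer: -86/5 - 12*I*√2/5 ≈ -17.2 - 3.3941*I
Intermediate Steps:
n(F) = √(2 + F)
j(x) = -6*(-1 + x)/(5 + x) (j(x) = -6*(x - 1)/(5 + x) = -6*(-1 + x)/(5 + x))
B(X) = 3 + X (B(X) = -1 + (4 + X) = 3 + X)
B(n(-4))*j(5) - 10 = (3 + √(2 - 4))*(6*(1 - 1*5)/(5 + 5)) - 10 = (3 + √(-2))*(6*(1 - 5)/10) - 10 = (3 + I*√2)*(6*(⅒)*(-4)) - 10 = (3 + I*√2)*(-12/5) - 10 = (-36/5 - 12*I*√2/5) - 10 = -86/5 - 12*I*√2/5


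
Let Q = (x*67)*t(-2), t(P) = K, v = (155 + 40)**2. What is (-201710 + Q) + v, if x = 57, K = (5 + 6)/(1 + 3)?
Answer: -612731/4 ≈ -1.5318e+5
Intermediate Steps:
v = 38025 (v = 195**2 = 38025)
K = 11/4 ≈ 2.7500
t(P) = 11/4
Q = 42009/4 (Q = (57*67)*(11/4) = 3819*(11/4) = 42009/4 ≈ 10502.)
(-201710 + Q) + v = (-201710 + 42009/4) + 38025 = -764831/4 + 38025 = -612731/4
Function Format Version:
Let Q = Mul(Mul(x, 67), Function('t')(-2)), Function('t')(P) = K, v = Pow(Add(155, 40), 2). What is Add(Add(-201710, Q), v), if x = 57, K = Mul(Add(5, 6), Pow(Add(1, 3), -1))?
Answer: Rational(-612731, 4) ≈ -1.5318e+5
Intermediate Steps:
v = 38025 (v = Pow(195, 2) = 38025)
K = Rational(11, 4) (K = Mul(11, Pow(4, -1)) = Mul(11, Rational(1, 4)) = Rational(11, 4) ≈ 2.7500)
Function('t')(P) = Rational(11, 4)
Q = Rational(42009, 4) (Q = Mul(Mul(57, 67), Rational(11, 4)) = Mul(3819, Rational(11, 4)) = Rational(42009, 4) ≈ 10502.)
Add(Add(-201710, Q), v) = Add(Add(-201710, Rational(42009, 4)), 38025) = Add(Rational(-764831, 4), 38025) = Rational(-612731, 4)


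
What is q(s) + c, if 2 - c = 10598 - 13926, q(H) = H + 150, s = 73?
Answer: 3553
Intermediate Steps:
q(H) = 150 + H
c = 3330 (c = 2 - (10598 - 13926) = 2 - 1*(-3328) = 2 + 3328 = 3330)
q(s) + c = (150 + 73) + 3330 = 223 + 3330 = 3553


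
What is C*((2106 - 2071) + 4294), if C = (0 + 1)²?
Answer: 4329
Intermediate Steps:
C = 1 (C = 1² = 1)
C*((2106 - 2071) + 4294) = 1*((2106 - 2071) + 4294) = 1*(35 + 4294) = 1*4329 = 4329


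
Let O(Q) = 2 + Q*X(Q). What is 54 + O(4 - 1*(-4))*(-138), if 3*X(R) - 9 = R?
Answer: -6478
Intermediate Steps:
X(R) = 3 + R/3
O(Q) = 2 + Q*(3 + Q/3)
54 + O(4 - 1*(-4))*(-138) = 54 + (2 + (4 - 1*(-4))*(9 + (4 - 1*(-4)))/3)*(-138) = 54 + (2 + (4 + 4)*(9 + (4 + 4))/3)*(-138) = 54 + (2 + (⅓)*8*(9 + 8))*(-138) = 54 + (2 + (⅓)*8*17)*(-138) = 54 + (2 + 136/3)*(-138) = 54 + (142/3)*(-138) = 54 - 6532 = -6478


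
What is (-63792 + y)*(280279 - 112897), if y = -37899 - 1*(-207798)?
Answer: 17760401874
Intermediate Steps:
y = 169899 (y = -37899 + 207798 = 169899)
(-63792 + y)*(280279 - 112897) = (-63792 + 169899)*(280279 - 112897) = 106107*167382 = 17760401874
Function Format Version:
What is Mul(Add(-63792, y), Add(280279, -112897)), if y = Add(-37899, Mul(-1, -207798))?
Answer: 17760401874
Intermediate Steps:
y = 169899 (y = Add(-37899, 207798) = 169899)
Mul(Add(-63792, y), Add(280279, -112897)) = Mul(Add(-63792, 169899), Add(280279, -112897)) = Mul(106107, 167382) = 17760401874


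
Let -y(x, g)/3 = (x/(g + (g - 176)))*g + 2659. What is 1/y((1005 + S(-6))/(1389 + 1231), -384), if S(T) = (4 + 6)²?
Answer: -7729/61658211 ≈ -0.00012535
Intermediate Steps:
S(T) = 100 (S(T) = 10² = 100)
y(x, g) = -7977 - 3*g*x/(-176 + 2*g) (y(x, g) = -3*((x/(g + (g - 176)))*g + 2659) = -3*((x/(g + (-176 + g)))*g + 2659) = -3*((x/(-176 + 2*g))*g + 2659) = -3*(g*x/(-176 + 2*g) + 2659) = -3*(2659 + g*x/(-176 + 2*g)) = -7977 - 3*g*x/(-176 + 2*g))
1/y((1005 + S(-6))/(1389 + 1231), -384) = 1/(3*(467984 - 5318*(-384) - 1*(-384)*(1005 + 100)/(1389 + 1231))/(2*(-88 - 384))) = 1/((3/2)*(467984 + 2042112 - 1*(-384)*1105/2620)/(-472)) = 1/((3/2)*(-1/472)*(467984 + 2042112 - 1*(-384)*1105*(1/2620))) = 1/((3/2)*(-1/472)*(467984 + 2042112 - 1*(-384)*221/524)) = 1/((3/2)*(-1/472)*(467984 + 2042112 + 21216/131)) = 1/((3/2)*(-1/472)*(328843792/131)) = 1/(-61658211/7729) = -7729/61658211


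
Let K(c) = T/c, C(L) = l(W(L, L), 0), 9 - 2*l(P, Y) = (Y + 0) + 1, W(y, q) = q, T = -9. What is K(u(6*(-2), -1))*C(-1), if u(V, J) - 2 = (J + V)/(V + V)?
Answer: -864/61 ≈ -14.164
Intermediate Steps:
l(P, Y) = 4 - Y/2 (l(P, Y) = 9/2 - ((Y + 0) + 1)/2 = 9/2 - (Y + 1)/2 = 9/2 - (1 + Y)/2 = 9/2 + (-1/2 - Y/2) = 4 - Y/2)
C(L) = 4 (C(L) = 4 - 1/2*0 = 4 + 0 = 4)
u(V, J) = 2 + (J + V)/(2*V) (u(V, J) = 2 + (J + V)/(V + V) = 2 + (J + V)/((2*V)) = 2 + (J + V)*(1/(2*V)) = 2 + (J + V)/(2*V))
K(c) = -9/c
K(u(6*(-2), -1))*C(-1) = -9*(-24/(-1 + 5*(6*(-2))))*4 = -9*(-24/(-1 + 5*(-12)))*4 = -9*(-24/(-1 - 60))*4 = -9/((1/2)*(-1/12)*(-61))*4 = -9/61/24*4 = -9*24/61*4 = -216/61*4 = -864/61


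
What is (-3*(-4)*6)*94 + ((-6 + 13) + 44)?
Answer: 6819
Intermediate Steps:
(-3*(-4)*6)*94 + ((-6 + 13) + 44) = (12*6)*94 + (7 + 44) = 72*94 + 51 = 6768 + 51 = 6819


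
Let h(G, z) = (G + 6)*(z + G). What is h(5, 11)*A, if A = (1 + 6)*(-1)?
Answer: -1232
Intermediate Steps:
h(G, z) = (6 + G)*(G + z)
A = -7 (A = 7*(-1) = -7)
h(5, 11)*A = (5² + 6*5 + 6*11 + 5*11)*(-7) = (25 + 30 + 66 + 55)*(-7) = 176*(-7) = -1232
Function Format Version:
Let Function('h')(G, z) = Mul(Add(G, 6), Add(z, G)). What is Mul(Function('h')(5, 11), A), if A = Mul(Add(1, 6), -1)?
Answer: -1232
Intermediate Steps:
Function('h')(G, z) = Mul(Add(6, G), Add(G, z))
A = -7 (A = Mul(7, -1) = -7)
Mul(Function('h')(5, 11), A) = Mul(Add(Pow(5, 2), Mul(6, 5), Mul(6, 11), Mul(5, 11)), -7) = Mul(Add(25, 30, 66, 55), -7) = Mul(176, -7) = -1232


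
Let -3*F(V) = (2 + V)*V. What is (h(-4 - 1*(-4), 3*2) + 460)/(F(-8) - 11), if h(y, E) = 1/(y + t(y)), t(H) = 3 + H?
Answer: -1381/81 ≈ -17.049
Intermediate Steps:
F(V) = -V*(2 + V)/3 (F(V) = -(2 + V)*V/3 = -V*(2 + V)/3)
h(y, E) = 1/(3 + 2*y) (h(y, E) = 1/(y + (3 + y)) = 1/(3 + 2*y))
(h(-4 - 1*(-4), 3*2) + 460)/(F(-8) - 11) = (1/(3 + 2*(-4 - 1*(-4))) + 460)/(-⅓*(-8)*(2 - 8) - 11) = (1/(3 + 2*(-4 + 4)) + 460)/(-⅓*(-8)*(-6) - 11) = (1/(3 + 2*0) + 460)/(-16 - 11) = (1/(3 + 0) + 460)/(-27) = (1/3 + 460)*(-1/27) = (⅓ + 460)*(-1/27) = (1381/3)*(-1/27) = -1381/81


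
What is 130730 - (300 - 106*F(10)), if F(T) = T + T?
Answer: 132550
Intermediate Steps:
F(T) = 2*T
130730 - (300 - 106*F(10)) = 130730 - (300 - 212*10) = 130730 - (300 - 106*20) = 130730 - (300 - 2120) = 130730 - 1*(-1820) = 130730 + 1820 = 132550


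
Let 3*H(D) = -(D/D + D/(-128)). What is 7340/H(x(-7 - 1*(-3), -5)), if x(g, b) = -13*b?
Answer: -939520/21 ≈ -44739.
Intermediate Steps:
H(D) = -⅓ + D/384 (H(D) = (-(D/D + D/(-128)))/3 = (-(1 + D*(-1/128)))/3 = (-(1 - D/128))/3 = (-1 + D/128)/3 = -⅓ + D/384)
7340/H(x(-7 - 1*(-3), -5)) = 7340/(-⅓ + (-13*(-5))/384) = 7340/(-⅓ + (1/384)*65) = 7340/(-⅓ + 65/384) = 7340/(-21/128) = 7340*(-128/21) = -939520/21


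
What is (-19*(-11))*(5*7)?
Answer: 7315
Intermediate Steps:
(-19*(-11))*(5*7) = 209*35 = 7315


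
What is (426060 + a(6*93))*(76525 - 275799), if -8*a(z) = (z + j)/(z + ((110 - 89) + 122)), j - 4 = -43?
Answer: -238067064242157/2804 ≈ -8.4903e+10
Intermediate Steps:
j = -39 (j = 4 - 43 = -39)
a(z) = -(-39 + z)/(8*(143 + z)) (a(z) = -(z - 39)/(8*(z + ((110 - 89) + 122))) = -(-39 + z)/(8*(z + (21 + 122))) = -(-39 + z)/(8*(z + 143)) = -(-39 + z)/(8*(143 + z)))
(426060 + a(6*93))*(76525 - 275799) = (426060 + (39 - 6*93)/(8*(143 + 6*93)))*(76525 - 275799) = (426060 + (39 - 1*558)/(8*(143 + 558)))*(-199274) = (426060 + (⅛)*(39 - 558)/701)*(-199274) = (426060 + (⅛)*(1/701)*(-519))*(-199274) = (426060 - 519/5608)*(-199274) = (2389343961/5608)*(-199274) = -238067064242157/2804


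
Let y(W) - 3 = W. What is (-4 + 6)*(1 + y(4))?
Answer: 16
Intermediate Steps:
y(W) = 3 + W
(-4 + 6)*(1 + y(4)) = (-4 + 6)*(1 + (3 + 4)) = 2*(1 + 7) = 2*8 = 16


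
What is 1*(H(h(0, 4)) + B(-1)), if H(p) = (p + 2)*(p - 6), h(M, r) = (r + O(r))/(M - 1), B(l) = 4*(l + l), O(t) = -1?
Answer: 1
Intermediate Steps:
B(l) = 8*l (B(l) = 4*(2*l) = 8*l)
h(M, r) = (-1 + r)/(-1 + M) (h(M, r) = (r - 1)/(M - 1) = (-1 + r)/(-1 + M))
H(p) = (-6 + p)*(2 + p) (H(p) = (2 + p)*(-6 + p) = (-6 + p)*(2 + p))
1*(H(h(0, 4)) + B(-1)) = 1*((-12 + ((-1 + 4)/(-1 + 0))² - 4*(-1 + 4)/(-1 + 0)) + 8*(-1)) = 1*((-12 + (3/(-1))² - 4*3/(-1)) - 8) = 1*((-12 + (-1*3)² - (-4)*3) - 8) = 1*((-12 + (-3)² - 4*(-3)) - 8) = 1*((-12 + 9 + 12) - 8) = 1*(9 - 8) = 1*1 = 1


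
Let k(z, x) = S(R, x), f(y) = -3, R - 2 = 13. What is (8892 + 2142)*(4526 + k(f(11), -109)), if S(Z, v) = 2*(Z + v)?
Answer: 47865492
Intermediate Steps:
R = 15 (R = 2 + 13 = 15)
S(Z, v) = 2*Z + 2*v
k(z, x) = 30 + 2*x (k(z, x) = 2*15 + 2*x = 30 + 2*x)
(8892 + 2142)*(4526 + k(f(11), -109)) = (8892 + 2142)*(4526 + (30 + 2*(-109))) = 11034*(4526 + (30 - 218)) = 11034*(4526 - 188) = 11034*4338 = 47865492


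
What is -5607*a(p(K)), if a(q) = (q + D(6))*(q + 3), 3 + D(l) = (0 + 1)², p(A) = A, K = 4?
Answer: -78498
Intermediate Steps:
D(l) = -2 (D(l) = -3 + (0 + 1)² = -3 + 1² = -3 + 1 = -2)
a(q) = (-2 + q)*(3 + q) (a(q) = (q - 2)*(q + 3) = (-2 + q)*(3 + q))
-5607*a(p(K)) = -5607*(-6 + 4 + 4²) = -5607*(-6 + 4 + 16) = -5607*14 = -78498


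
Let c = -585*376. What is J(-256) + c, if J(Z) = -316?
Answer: -220276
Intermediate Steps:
c = -219960
J(-256) + c = -316 - 219960 = -220276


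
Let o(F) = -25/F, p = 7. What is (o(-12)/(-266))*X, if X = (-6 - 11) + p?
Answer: 125/1596 ≈ 0.078321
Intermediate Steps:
X = -10 (X = (-6 - 11) + 7 = -17 + 7 = -10)
(o(-12)/(-266))*X = (-25/(-12)/(-266))*(-10) = (-25*(-1/12)*(-1/266))*(-10) = ((25/12)*(-1/266))*(-10) = -25/3192*(-10) = 125/1596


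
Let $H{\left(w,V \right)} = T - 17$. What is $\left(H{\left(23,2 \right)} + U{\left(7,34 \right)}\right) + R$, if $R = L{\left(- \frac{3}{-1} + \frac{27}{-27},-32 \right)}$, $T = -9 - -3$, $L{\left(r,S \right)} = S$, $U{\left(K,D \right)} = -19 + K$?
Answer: $-67$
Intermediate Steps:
$T = -6$ ($T = -9 + 3 = -6$)
$R = -32$
$H{\left(w,V \right)} = -23$ ($H{\left(w,V \right)} = -6 - 17 = -23$)
$\left(H{\left(23,2 \right)} + U{\left(7,34 \right)}\right) + R = \left(-23 + \left(-19 + 7\right)\right) - 32 = \left(-23 - 12\right) - 32 = -35 - 32 = -67$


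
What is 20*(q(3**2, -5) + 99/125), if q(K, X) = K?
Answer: 4896/25 ≈ 195.84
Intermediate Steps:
20*(q(3**2, -5) + 99/125) = 20*(3**2 + 99/125) = 20*(9 + 99*(1/125)) = 20*(9 + 99/125) = 20*(1224/125) = 4896/25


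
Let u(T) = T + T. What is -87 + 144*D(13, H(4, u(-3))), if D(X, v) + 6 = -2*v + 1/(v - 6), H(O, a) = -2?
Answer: -393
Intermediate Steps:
u(T) = 2*T
D(X, v) = -6 + 1/(-6 + v) - 2*v (D(X, v) = -6 + (-2*v + 1/(v - 6)) = -6 + (-2*v + 1/(-6 + v)) = -6 + (1/(-6 + v) - 2*v) = -6 + 1/(-6 + v) - 2*v)
-87 + 144*D(13, H(4, u(-3))) = -87 + 144*((37 - 2*(-2)**2 + 6*(-2))/(-6 - 2)) = -87 + 144*((37 - 2*4 - 12)/(-8)) = -87 + 144*(-(37 - 8 - 12)/8) = -87 + 144*(-1/8*17) = -87 + 144*(-17/8) = -87 - 306 = -393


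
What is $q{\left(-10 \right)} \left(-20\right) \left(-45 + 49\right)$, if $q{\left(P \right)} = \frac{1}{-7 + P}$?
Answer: $\frac{80}{17} \approx 4.7059$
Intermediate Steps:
$q{\left(-10 \right)} \left(-20\right) \left(-45 + 49\right) = \frac{1}{-7 - 10} \left(-20\right) \left(-45 + 49\right) = \frac{1}{-17} \left(-20\right) 4 = \left(- \frac{1}{17}\right) \left(-20\right) 4 = \frac{20}{17} \cdot 4 = \frac{80}{17}$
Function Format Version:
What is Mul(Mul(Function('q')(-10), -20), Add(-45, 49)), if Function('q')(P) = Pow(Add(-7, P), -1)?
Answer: Rational(80, 17) ≈ 4.7059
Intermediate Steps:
Mul(Mul(Function('q')(-10), -20), Add(-45, 49)) = Mul(Mul(Pow(Add(-7, -10), -1), -20), Add(-45, 49)) = Mul(Mul(Pow(-17, -1), -20), 4) = Mul(Mul(Rational(-1, 17), -20), 4) = Mul(Rational(20, 17), 4) = Rational(80, 17)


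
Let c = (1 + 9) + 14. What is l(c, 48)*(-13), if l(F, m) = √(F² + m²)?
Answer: -312*√5 ≈ -697.65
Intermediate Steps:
c = 24 (c = 10 + 14 = 24)
l(c, 48)*(-13) = √(24² + 48²)*(-13) = √(576 + 2304)*(-13) = √2880*(-13) = (24*√5)*(-13) = -312*√5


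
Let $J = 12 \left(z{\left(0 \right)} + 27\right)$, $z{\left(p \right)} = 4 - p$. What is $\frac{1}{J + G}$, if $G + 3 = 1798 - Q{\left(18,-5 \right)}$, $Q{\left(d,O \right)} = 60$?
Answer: $\frac{1}{2107} \approx 0.00047461$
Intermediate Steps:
$G = 1735$ ($G = -3 + \left(1798 - 60\right) = -3 + 1738 = 1735$)
$J = 372$ ($J = 12 \left(\left(4 - 0\right) + 27\right) = 12 \left(\left(4 + 0\right) + 27\right) = 12 \left(4 + 27\right) = 12 \cdot 31 = 372$)
$\frac{1}{J + G} = \frac{1}{372 + 1735} = \frac{1}{2107}$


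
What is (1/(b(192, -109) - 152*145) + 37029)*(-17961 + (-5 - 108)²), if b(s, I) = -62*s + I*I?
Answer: -4241712528592/22063 ≈ -1.9225e+8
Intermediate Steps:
b(s, I) = I² - 62*s (b(s, I) = -62*s + I² = I² - 62*s)
(1/(b(192, -109) - 152*145) + 37029)*(-17961 + (-5 - 108)²) = (1/(((-109)² - 62*192) - 152*145) + 37029)*(-17961 + (-5 - 108)²) = (1/((11881 - 11904) - 22040) + 37029)*(-17961 + (-113)²) = (1/(-23 - 22040) + 37029)*(-17961 + 12769) = (1/(-22063) + 37029)*(-5192) = (-1/22063 + 37029)*(-5192) = (816970826/22063)*(-5192) = -4241712528592/22063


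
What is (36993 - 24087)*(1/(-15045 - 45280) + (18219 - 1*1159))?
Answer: 13282138904094/60325 ≈ 2.2018e+8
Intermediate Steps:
(36993 - 24087)*(1/(-15045 - 45280) + (18219 - 1*1159)) = 12906*(1/(-60325) + (18219 - 1159)) = 12906*(-1/60325 + 17060) = 12906*(1029144499/60325) = 13282138904094/60325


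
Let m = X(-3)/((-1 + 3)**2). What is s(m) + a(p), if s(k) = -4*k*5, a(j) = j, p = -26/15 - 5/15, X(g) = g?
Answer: 194/15 ≈ 12.933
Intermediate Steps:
p = -31/15 (p = -26*1/15 - 5*1/15 = -26/15 - 1/3 = -31/15 ≈ -2.0667)
m = -3/4 (m = -3/(-1 + 3)**2 = -3/(2**2) = -3/4 ≈ -0.75000)
s(k) = -20*k
s(m) + a(p) = -20*(-3/4) - 31/15 = 15 - 31/15 = 194/15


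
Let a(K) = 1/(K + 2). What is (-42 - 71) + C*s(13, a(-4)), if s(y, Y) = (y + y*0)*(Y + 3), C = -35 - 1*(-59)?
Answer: 667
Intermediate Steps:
a(K) = 1/(2 + K)
C = 24 (C = -35 + 59 = 24)
s(y, Y) = y*(3 + Y) (s(y, Y) = (y + 0)*(3 + Y) = y*(3 + Y))
(-42 - 71) + C*s(13, a(-4)) = (-42 - 71) + 24*(13*(3 + 1/(2 - 4))) = -113 + 24*(13*(3 + 1/(-2))) = -113 + 24*(13*(3 - ½)) = -113 + 24*(13*(5/2)) = -113 + 24*(65/2) = -113 + 780 = 667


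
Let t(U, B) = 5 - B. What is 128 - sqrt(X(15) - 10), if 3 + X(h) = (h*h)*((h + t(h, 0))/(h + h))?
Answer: 128 - sqrt(137) ≈ 116.30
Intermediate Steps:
X(h) = -3 + h*(5 + h)/2 (X(h) = -3 + (h*h)*((h + (5 - 1*0))/(h + h)) = -3 + h**2*((h + (5 + 0))/((2*h))) = -3 + h**2*((h + 5)*(1/(2*h))) = -3 + h**2*((5 + h)*(1/(2*h))) = -3 + h**2*((5 + h)/(2*h)) = -3 + h*(5 + h)/2)
128 - sqrt(X(15) - 10) = 128 - sqrt((-3 + (1/2)*15**2 + (5/2)*15) - 10) = 128 - sqrt((-3 + (1/2)*225 + 75/2) - 10) = 128 - sqrt((-3 + 225/2 + 75/2) - 10) = 128 - sqrt(147 - 10) = 128 - sqrt(137)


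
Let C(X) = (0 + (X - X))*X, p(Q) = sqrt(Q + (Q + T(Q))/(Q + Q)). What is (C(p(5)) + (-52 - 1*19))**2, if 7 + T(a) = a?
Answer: 5041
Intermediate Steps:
T(a) = -7 + a
p(Q) = sqrt(Q + (-7 + 2*Q)/(2*Q)) (p(Q) = sqrt(Q + (Q + (-7 + Q))/(Q + Q)) = sqrt(Q + (-7 + 2*Q)/((2*Q))) = sqrt(Q + (-7 + 2*Q)*(1/(2*Q))) = sqrt(Q + (-7 + 2*Q)/(2*Q)))
C(X) = 0 (C(X) = (0 + 0)*X = 0*X = 0)
(C(p(5)) + (-52 - 1*19))**2 = (0 + (-52 - 1*19))**2 = (0 + (-52 - 19))**2 = (0 - 71)**2 = (-71)**2 = 5041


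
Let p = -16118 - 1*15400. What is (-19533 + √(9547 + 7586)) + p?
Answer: -51051 + √17133 ≈ -50920.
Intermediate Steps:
p = -31518 (p = -16118 - 15400 = -31518)
(-19533 + √(9547 + 7586)) + p = (-19533 + √(9547 + 7586)) - 31518 = (-19533 + √17133) - 31518 = -51051 + √17133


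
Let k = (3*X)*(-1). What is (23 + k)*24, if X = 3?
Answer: 336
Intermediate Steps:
k = -9 (k = (3*3)*(-1) = 9*(-1) = -9)
(23 + k)*24 = (23 - 9)*24 = 14*24 = 336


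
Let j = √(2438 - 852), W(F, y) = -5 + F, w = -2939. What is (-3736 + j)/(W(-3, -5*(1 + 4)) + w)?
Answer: 3736/2947 - √1586/2947 ≈ 1.2542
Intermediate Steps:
j = √1586 ≈ 39.825
(-3736 + j)/(W(-3, -5*(1 + 4)) + w) = (-3736 + √1586)/((-5 - 3) - 2939) = (-3736 + √1586)/(-8 - 2939) = (-3736 + √1586)/(-2947) = (-3736 + √1586)*(-1/2947) = 3736/2947 - √1586/2947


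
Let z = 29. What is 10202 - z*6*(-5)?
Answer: 11072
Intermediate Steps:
10202 - z*6*(-5) = 10202 - 29*6*(-5) = 10202 - 174*(-5) = 10202 - 1*(-870) = 10202 + 870 = 11072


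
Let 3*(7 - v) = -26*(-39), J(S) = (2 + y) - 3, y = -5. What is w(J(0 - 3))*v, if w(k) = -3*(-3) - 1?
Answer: -2648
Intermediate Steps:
J(S) = -6 (J(S) = (2 - 5) - 3 = -3 - 3 = -6)
w(k) = 8 (w(k) = 9 - 1 = 8)
v = -331 (v = 7 - (-26)*(-39)/3 = 7 - ⅓*1014 = 7 - 338 = -331)
w(J(0 - 3))*v = 8*(-331) = -2648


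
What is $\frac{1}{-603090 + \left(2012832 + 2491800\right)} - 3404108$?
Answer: $- \frac{13281270334535}{3901542} \approx -3.4041 \cdot 10^{6}$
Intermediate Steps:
$\frac{1}{-603090 + \left(2012832 + 2491800\right)} - 3404108 = \frac{1}{-603090 + 4504632} - 3404108 = \frac{1}{3901542} - 3404108 = - \frac{13281270334535}{3901542}$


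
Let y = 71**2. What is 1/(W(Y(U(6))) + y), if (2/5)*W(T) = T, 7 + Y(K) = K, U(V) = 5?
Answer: 1/5036 ≈ 0.00019857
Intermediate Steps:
Y(K) = -7 + K
W(T) = 5*T/2
y = 5041
1/(W(Y(U(6))) + y) = 1/(5*(-7 + 5)/2 + 5041) = 1/((5/2)*(-2) + 5041) = 1/(-5 + 5041) = 1/5036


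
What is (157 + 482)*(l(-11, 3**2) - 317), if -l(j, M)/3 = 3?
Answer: -208314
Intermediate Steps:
l(j, M) = -9 (l(j, M) = -3*3 = -9)
(157 + 482)*(l(-11, 3**2) - 317) = (157 + 482)*(-9 - 317) = 639*(-326) = -208314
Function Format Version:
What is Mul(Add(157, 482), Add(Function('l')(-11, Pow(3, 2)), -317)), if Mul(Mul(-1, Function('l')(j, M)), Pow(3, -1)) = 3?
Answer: -208314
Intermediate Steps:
Function('l')(j, M) = -9 (Function('l')(j, M) = Mul(-3, 3) = -9)
Mul(Add(157, 482), Add(Function('l')(-11, Pow(3, 2)), -317)) = Mul(Add(157, 482), Add(-9, -317)) = Mul(639, -326) = -208314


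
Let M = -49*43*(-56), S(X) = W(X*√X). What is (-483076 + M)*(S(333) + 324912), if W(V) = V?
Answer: -118620172608 - 364718916*√37 ≈ -1.2084e+11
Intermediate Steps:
S(X) = X^(3/2) (S(X) = X*√X = X^(3/2))
M = 117992 (M = -2107*(-56) = 117992)
(-483076 + M)*(S(333) + 324912) = (-483076 + 117992)*(333^(3/2) + 324912) = -365084*(999*√37 + 324912) = -365084*(324912 + 999*√37) = -118620172608 - 364718916*√37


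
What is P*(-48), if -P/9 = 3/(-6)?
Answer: -216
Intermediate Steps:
P = 9/2 (P = -27/(-6) = -27*(-1)/6 = -9*(-½) = 9/2 ≈ 4.5000)
P*(-48) = (9/2)*(-48) = -216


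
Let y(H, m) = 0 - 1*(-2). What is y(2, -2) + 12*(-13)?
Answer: -154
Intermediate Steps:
y(H, m) = 2 (y(H, m) = 0 + 2 = 2)
y(2, -2) + 12*(-13) = 2 + 12*(-13) = 2 - 156 = -154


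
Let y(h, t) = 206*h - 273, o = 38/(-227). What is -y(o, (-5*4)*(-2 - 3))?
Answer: 69799/227 ≈ 307.48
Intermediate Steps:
o = -38/227 (o = 38*(-1/227) = -38/227 ≈ -0.16740)
y(h, t) = -273 + 206*h
-y(o, (-5*4)*(-2 - 3)) = -(-273 + 206*(-38/227)) = -(-273 - 7828/227) = -1*(-69799/227) = 69799/227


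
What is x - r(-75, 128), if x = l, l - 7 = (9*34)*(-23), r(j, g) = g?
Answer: -7159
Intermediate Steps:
l = -7031 (l = 7 + (9*34)*(-23) = 7 + 306*(-23) = 7 - 7038 = -7031)
x = -7031
x - r(-75, 128) = -7031 - 1*128 = -7031 - 128 = -7159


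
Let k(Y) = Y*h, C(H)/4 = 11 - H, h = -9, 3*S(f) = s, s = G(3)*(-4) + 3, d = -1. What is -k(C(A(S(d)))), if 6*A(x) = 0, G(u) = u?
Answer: 396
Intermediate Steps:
s = -9 (s = 3*(-4) + 3 = -12 + 3 = -9)
S(f) = -3 (S(f) = (⅓)*(-9) = -3)
A(x) = 0 (A(x) = (⅙)*0 = 0)
C(H) = 44 - 4*H (C(H) = 4*(11 - H) = 44 - 4*H)
k(Y) = -9*Y (k(Y) = Y*(-9) = -9*Y)
-k(C(A(S(d)))) = -(-9)*(44 - 4*0) = -(-9)*(44 + 0) = -(-9)*44 = -1*(-396) = 396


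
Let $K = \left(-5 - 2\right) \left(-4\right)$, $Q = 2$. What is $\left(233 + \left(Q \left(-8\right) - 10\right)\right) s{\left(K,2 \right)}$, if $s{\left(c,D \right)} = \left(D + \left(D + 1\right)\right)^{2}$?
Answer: $5175$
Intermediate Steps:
$K = 28$ ($K = \left(-7\right) \left(-4\right) = 28$)
$s{\left(c,D \right)} = \left(1 + 2 D\right)^{2}$ ($s{\left(c,D \right)} = \left(D + \left(1 + D\right)\right)^{2} = \left(1 + 2 D\right)^{2}$)
$\left(233 + \left(Q \left(-8\right) - 10\right)\right) s{\left(K,2 \right)} = \left(233 + \left(2 \left(-8\right) - 10\right)\right) \left(1 + 2 \cdot 2\right)^{2} = \left(233 - 26\right) \left(1 + 4\right)^{2} = \left(233 - 26\right) 5^{2} = 207 \cdot 25 = 5175$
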